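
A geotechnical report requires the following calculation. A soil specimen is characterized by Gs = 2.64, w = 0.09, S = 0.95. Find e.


Using the relation e = Gs * w / S
e = 2.64 * 0.09 / 0.95
e = 0.2501


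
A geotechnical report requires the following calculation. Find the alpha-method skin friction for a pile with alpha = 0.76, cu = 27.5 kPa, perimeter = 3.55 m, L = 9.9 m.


Using Qs = alpha * cu * perimeter * L
Qs = 0.76 * 27.5 * 3.55 * 9.9
Qs = 734.53 kN


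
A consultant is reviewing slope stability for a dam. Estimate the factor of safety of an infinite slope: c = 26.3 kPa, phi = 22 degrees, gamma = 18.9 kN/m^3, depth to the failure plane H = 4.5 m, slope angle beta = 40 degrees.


Result: 1.11

Derivation:
Using Fs = c / (gamma*H*sin(beta)*cos(beta)) + tan(phi)/tan(beta)
Cohesion contribution = 26.3 / (18.9*4.5*sin(40)*cos(40))
Cohesion contribution = 0.628
Friction contribution = tan(22)/tan(40) = 0.4815
Fs = 0.628 + 0.4815
Fs = 1.11


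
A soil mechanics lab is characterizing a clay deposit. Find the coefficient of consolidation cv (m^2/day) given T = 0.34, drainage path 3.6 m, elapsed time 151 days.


Using cv = T * H_dr^2 / t
H_dr^2 = 3.6^2 = 12.96
cv = 0.34 * 12.96 / 151
cv = 0.02918 m^2/day


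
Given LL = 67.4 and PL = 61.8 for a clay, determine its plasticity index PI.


Result: 5.6

Derivation:
Using PI = LL - PL
PI = 67.4 - 61.8
PI = 5.6


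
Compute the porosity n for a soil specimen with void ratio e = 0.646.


Using the relation n = e / (1 + e)
n = 0.646 / (1 + 0.646)
n = 0.646 / 1.646
n = 0.3925


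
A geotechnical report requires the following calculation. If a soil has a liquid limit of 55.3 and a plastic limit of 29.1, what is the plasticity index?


Result: 26.2

Derivation:
Using PI = LL - PL
PI = 55.3 - 29.1
PI = 26.2


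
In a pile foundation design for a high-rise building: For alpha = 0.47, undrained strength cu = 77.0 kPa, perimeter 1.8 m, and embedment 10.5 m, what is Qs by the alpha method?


Result: 683.99 kN

Derivation:
Using Qs = alpha * cu * perimeter * L
Qs = 0.47 * 77.0 * 1.8 * 10.5
Qs = 683.99 kN


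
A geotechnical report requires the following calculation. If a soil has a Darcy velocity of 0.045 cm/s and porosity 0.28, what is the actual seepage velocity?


Using v_s = v_d / n
v_s = 0.045 / 0.28
v_s = 0.16071 cm/s


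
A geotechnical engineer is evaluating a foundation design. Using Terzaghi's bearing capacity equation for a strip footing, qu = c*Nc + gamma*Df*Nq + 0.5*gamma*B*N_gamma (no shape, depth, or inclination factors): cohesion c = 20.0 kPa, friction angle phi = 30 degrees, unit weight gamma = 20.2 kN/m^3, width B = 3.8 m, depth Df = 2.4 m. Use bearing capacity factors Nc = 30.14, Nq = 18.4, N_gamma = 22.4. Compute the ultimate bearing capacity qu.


Result: 2354.54 kPa

Derivation:
Compute qu = c*Nc + gamma*Df*Nq + 0.5*gamma*B*N_gamma
Term 1: 20.0 * 30.14 = 602.8
Term 2: 20.2 * 2.4 * 18.4 = 892.032
Term 3: 0.5 * 20.2 * 3.8 * 22.4 = 859.712
qu = 602.8 + 892.032 + 859.712
qu = 2354.54 kPa


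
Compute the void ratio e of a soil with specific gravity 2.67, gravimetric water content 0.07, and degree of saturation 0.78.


Using the relation e = Gs * w / S
e = 2.67 * 0.07 / 0.78
e = 0.2396


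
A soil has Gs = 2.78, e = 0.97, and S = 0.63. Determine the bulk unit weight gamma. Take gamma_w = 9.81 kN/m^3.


Using gamma = gamma_w * (Gs + S*e) / (1 + e)
Numerator: Gs + S*e = 2.78 + 0.63*0.97 = 3.3911
Denominator: 1 + e = 1 + 0.97 = 1.97
gamma = 9.81 * 3.3911 / 1.97
gamma = 16.887 kN/m^3


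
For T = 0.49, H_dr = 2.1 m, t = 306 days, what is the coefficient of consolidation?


Using cv = T * H_dr^2 / t
H_dr^2 = 2.1^2 = 4.41
cv = 0.49 * 4.41 / 306
cv = 0.00706 m^2/day


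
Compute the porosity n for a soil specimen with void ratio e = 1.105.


Using the relation n = e / (1 + e)
n = 1.105 / (1 + 1.105)
n = 1.105 / 2.105
n = 0.5249


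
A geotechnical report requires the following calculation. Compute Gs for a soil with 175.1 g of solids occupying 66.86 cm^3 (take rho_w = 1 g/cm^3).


Using Gs = m_s / (V_s * rho_w)
Since rho_w = 1 g/cm^3:
Gs = 175.1 / 66.86
Gs = 2.619


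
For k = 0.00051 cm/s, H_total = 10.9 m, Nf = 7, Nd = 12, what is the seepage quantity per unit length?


Convert k to m/s for unit consistency with H:
k = 0.00051 cm/s = 0.00051 / 100 m/s = 5.1e-06 m/s
Using q = k * H * Nf / Nd
Nf / Nd = 7 / 12 = 0.5833
q = 5.1e-06 * 10.9 * 0.5833
q = 3.243e-05 m^3/s per m


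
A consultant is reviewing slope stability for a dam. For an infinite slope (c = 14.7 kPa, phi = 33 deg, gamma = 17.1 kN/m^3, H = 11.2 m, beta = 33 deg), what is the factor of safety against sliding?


Using Fs = c / (gamma*H*sin(beta)*cos(beta)) + tan(phi)/tan(beta)
Cohesion contribution = 14.7 / (17.1*11.2*sin(33)*cos(33))
Cohesion contribution = 0.168036
Friction contribution = tan(33)/tan(33) = 1
Fs = 0.168036 + 1
Fs = 1.168


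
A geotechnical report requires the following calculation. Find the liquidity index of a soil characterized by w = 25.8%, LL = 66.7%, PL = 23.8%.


Result: 0.047

Derivation:
First compute the plasticity index:
PI = LL - PL = 66.7 - 23.8 = 42.9
Then compute the liquidity index:
LI = (w - PL) / PI
LI = (25.8 - 23.8) / 42.9
LI = 0.047


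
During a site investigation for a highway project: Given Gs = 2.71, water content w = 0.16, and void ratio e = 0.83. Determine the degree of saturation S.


Using S = Gs * w / e
S = 2.71 * 0.16 / 0.83
S = 0.5224


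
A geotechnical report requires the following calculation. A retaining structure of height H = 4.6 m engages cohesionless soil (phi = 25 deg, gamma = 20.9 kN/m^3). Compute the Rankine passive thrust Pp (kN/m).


Compute passive earth pressure coefficient:
Kp = tan^2(45 + phi/2) = tan^2(57.5) = 2.463913
Compute passive force:
Pp = 0.5 * Kp * gamma * H^2
Pp = 0.5 * 2.463913 * 20.9 * 4.6^2
Pp = 544.83 kN/m


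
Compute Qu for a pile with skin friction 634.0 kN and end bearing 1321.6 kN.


Result: 1955.6 kN

Derivation:
Using Qu = Qf + Qb
Qu = 634.0 + 1321.6
Qu = 1955.6 kN


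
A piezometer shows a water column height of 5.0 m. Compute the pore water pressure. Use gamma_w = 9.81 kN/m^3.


Using u = gamma_w * h_w
u = 9.81 * 5.0
u = 49.05 kPa


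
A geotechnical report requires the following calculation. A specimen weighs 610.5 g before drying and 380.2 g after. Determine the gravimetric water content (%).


Using w = (m_wet - m_dry) / m_dry * 100
m_wet - m_dry = 610.5 - 380.2 = 230.3 g
w = 230.3 / 380.2 * 100
w = 60.57 %


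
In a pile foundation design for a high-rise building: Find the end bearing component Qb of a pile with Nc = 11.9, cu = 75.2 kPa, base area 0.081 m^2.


Using Qb = Nc * cu * Ab
Qb = 11.9 * 75.2 * 0.081
Qb = 72.49 kN


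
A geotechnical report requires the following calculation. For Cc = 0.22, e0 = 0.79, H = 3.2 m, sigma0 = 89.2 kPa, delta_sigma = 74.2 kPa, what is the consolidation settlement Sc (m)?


Result: 0.1034 m

Derivation:
Using Sc = Cc * H / (1 + e0) * log10((sigma0 + delta_sigma) / sigma0)
Stress ratio = (89.2 + 74.2) / 89.2 = 1.83184
log10(1.83184) = 0.262887
Cc * H / (1 + e0) = 0.22 * 3.2 / (1 + 0.79) = 0.393296
Sc = 0.393296 * 0.262887
Sc = 0.1034 m


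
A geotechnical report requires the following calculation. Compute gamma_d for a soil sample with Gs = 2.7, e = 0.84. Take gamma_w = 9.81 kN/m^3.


Result: 14.395 kN/m^3

Derivation:
Using gamma_d = Gs * gamma_w / (1 + e)
gamma_d = 2.7 * 9.81 / (1 + 0.84)
gamma_d = 2.7 * 9.81 / 1.84
gamma_d = 14.395 kN/m^3


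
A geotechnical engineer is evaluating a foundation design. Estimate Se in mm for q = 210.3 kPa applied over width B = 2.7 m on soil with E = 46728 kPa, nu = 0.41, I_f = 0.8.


Using Se = q * B * (1 - nu^2) * I_f / E
1 - nu^2 = 1 - 0.41^2 = 0.8319
Se = 210.3 * 2.7 * 0.8319 * 0.8 / 46728
Se = 0.008087 m
Convert to mm: Se = 0.008087 * 1000 = 8.087 mm


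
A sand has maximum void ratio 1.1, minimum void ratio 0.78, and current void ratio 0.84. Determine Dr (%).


Using Dr = (e_max - e) / (e_max - e_min) * 100
e_max - e = 1.1 - 0.84 = 0.26
e_max - e_min = 1.1 - 0.78 = 0.32
Dr = 0.26 / 0.32 * 100
Dr = 81.25 %


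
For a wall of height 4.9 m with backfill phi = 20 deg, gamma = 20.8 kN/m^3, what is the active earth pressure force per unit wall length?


Compute active earth pressure coefficient:
Ka = tan^2(45 - phi/2) = tan^2(35.0) = 0.490291
Compute active force:
Pa = 0.5 * Ka * gamma * H^2
Pa = 0.5 * 0.490291 * 20.8 * 4.9^2
Pa = 122.43 kN/m


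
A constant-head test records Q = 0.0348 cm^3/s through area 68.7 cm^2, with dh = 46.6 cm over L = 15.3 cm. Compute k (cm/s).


Result: 0.000166 cm/s

Derivation:
Compute hydraulic gradient:
i = dh / L = 46.6 / 15.3 = 3.04575
Then apply Darcy's law:
k = Q / (A * i)
k = 0.0348 / (68.7 * 3.04575)
k = 0.0348 / 209.243
k = 0.000166 cm/s


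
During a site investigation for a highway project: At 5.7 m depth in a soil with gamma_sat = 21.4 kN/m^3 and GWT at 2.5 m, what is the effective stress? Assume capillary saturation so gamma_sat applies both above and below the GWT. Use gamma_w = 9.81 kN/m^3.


Total stress = gamma_sat * depth
sigma = 21.4 * 5.7 = 121.98 kPa
Pore water pressure u = gamma_w * (depth - d_wt)
u = 9.81 * (5.7 - 2.5) = 31.392 kPa
Effective stress = sigma - u
sigma' = 121.98 - 31.392 = 90.59 kPa


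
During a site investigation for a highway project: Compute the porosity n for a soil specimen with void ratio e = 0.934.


Using the relation n = e / (1 + e)
n = 0.934 / (1 + 0.934)
n = 0.934 / 1.934
n = 0.4829


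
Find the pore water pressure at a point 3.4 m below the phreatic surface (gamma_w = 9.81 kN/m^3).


Using u = gamma_w * h_w
u = 9.81 * 3.4
u = 33.35 kPa


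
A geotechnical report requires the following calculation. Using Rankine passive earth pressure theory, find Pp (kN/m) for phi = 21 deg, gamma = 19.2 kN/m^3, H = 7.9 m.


Compute passive earth pressure coefficient:
Kp = tan^2(45 + phi/2) = tan^2(55.5) = 2.117051
Compute passive force:
Pp = 0.5 * Kp * gamma * H^2
Pp = 0.5 * 2.117051 * 19.2 * 7.9^2
Pp = 1268.4 kN/m


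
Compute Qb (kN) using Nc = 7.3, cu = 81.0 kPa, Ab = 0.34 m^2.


Using Qb = Nc * cu * Ab
Qb = 7.3 * 81.0 * 0.34
Qb = 201.04 kN


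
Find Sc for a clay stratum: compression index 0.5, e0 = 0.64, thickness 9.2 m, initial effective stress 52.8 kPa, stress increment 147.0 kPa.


Using Sc = Cc * H / (1 + e0) * log10((sigma0 + delta_sigma) / sigma0)
Stress ratio = (52.8 + 147.0) / 52.8 = 3.78409
log10(3.78409) = 0.577962
Cc * H / (1 + e0) = 0.5 * 9.2 / (1 + 0.64) = 2.80488
Sc = 2.80488 * 0.577962
Sc = 1.6211 m


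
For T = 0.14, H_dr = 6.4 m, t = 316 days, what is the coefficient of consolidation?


Using cv = T * H_dr^2 / t
H_dr^2 = 6.4^2 = 40.96
cv = 0.14 * 40.96 / 316
cv = 0.01815 m^2/day


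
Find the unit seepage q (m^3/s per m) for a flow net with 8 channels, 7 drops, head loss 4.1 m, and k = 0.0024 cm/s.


Convert k to m/s for unit consistency with H:
k = 0.0024 cm/s = 0.0024 / 100 m/s = 2.4e-05 m/s
Using q = k * H * Nf / Nd
Nf / Nd = 8 / 7 = 1.1429
q = 2.4e-05 * 4.1 * 1.1429
q = 0.0001125 m^3/s per m


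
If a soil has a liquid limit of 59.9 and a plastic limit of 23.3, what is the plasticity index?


Using PI = LL - PL
PI = 59.9 - 23.3
PI = 36.6


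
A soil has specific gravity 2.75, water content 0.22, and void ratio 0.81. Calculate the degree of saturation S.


Using S = Gs * w / e
S = 2.75 * 0.22 / 0.81
S = 0.7469


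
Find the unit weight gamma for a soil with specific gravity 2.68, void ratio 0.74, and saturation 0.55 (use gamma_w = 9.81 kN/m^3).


Using gamma = gamma_w * (Gs + S*e) / (1 + e)
Numerator: Gs + S*e = 2.68 + 0.55*0.74 = 3.087
Denominator: 1 + e = 1 + 0.74 = 1.74
gamma = 9.81 * 3.087 / 1.74
gamma = 17.404 kN/m^3


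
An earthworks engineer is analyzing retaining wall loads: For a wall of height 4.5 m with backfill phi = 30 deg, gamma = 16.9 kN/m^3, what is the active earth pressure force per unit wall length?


Result: 57.04 kN/m

Derivation:
Compute active earth pressure coefficient:
Ka = tan^2(45 - phi/2) = tan^2(30.0) = 0.333333
Compute active force:
Pa = 0.5 * Ka * gamma * H^2
Pa = 0.5 * 0.333333 * 16.9 * 4.5^2
Pa = 57.04 kN/m


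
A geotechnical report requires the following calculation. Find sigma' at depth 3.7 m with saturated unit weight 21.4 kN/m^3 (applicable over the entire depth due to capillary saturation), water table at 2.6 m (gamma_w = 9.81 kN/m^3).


Total stress = gamma_sat * depth
sigma = 21.4 * 3.7 = 79.18 kPa
Pore water pressure u = gamma_w * (depth - d_wt)
u = 9.81 * (3.7 - 2.6) = 10.791 kPa
Effective stress = sigma - u
sigma' = 79.18 - 10.791 = 68.39 kPa


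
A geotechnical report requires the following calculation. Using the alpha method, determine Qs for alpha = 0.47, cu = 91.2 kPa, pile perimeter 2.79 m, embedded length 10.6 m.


Result: 1267.66 kN

Derivation:
Using Qs = alpha * cu * perimeter * L
Qs = 0.47 * 91.2 * 2.79 * 10.6
Qs = 1267.66 kN


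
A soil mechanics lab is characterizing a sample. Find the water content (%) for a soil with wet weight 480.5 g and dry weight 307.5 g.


Using w = (m_wet - m_dry) / m_dry * 100
m_wet - m_dry = 480.5 - 307.5 = 173.0 g
w = 173.0 / 307.5 * 100
w = 56.26 %


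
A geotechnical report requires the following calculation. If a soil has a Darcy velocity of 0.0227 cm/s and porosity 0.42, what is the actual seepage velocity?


Using v_s = v_d / n
v_s = 0.0227 / 0.42
v_s = 0.05405 cm/s


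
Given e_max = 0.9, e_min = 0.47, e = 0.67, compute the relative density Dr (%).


Result: 53.49 %

Derivation:
Using Dr = (e_max - e) / (e_max - e_min) * 100
e_max - e = 0.9 - 0.67 = 0.23
e_max - e_min = 0.9 - 0.47 = 0.43
Dr = 0.23 / 0.43 * 100
Dr = 53.49 %


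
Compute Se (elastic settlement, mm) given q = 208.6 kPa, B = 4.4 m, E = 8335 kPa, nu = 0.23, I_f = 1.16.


Using Se = q * B * (1 - nu^2) * I_f / E
1 - nu^2 = 1 - 0.23^2 = 0.9471
Se = 208.6 * 4.4 * 0.9471 * 1.16 / 8335
Se = 0.120980 m
Convert to mm: Se = 0.120980 * 1000 = 120.98 mm


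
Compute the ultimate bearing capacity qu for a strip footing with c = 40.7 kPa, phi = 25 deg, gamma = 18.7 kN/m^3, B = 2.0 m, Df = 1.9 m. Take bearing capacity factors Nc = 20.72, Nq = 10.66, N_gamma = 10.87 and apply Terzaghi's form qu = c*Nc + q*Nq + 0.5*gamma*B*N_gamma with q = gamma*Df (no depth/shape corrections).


Result: 1425.32 kPa

Derivation:
Compute qu = c*Nc + gamma*Df*Nq + 0.5*gamma*B*N_gamma
Term 1: 40.7 * 20.72 = 843.304
Term 2: 18.7 * 1.9 * 10.66 = 378.7498
Term 3: 0.5 * 18.7 * 2.0 * 10.87 = 203.269
qu = 843.304 + 378.7498 + 203.269
qu = 1425.32 kPa


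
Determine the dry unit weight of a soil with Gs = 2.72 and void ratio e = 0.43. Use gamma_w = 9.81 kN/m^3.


Using gamma_d = Gs * gamma_w / (1 + e)
gamma_d = 2.72 * 9.81 / (1 + 0.43)
gamma_d = 2.72 * 9.81 / 1.43
gamma_d = 18.66 kN/m^3


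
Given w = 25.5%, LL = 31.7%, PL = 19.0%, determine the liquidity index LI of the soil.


First compute the plasticity index:
PI = LL - PL = 31.7 - 19.0 = 12.7
Then compute the liquidity index:
LI = (w - PL) / PI
LI = (25.5 - 19.0) / 12.7
LI = 0.512


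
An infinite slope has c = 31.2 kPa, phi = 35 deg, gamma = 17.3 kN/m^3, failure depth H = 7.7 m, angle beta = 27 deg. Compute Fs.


Using Fs = c / (gamma*H*sin(beta)*cos(beta)) + tan(phi)/tan(beta)
Cohesion contribution = 31.2 / (17.3*7.7*sin(27)*cos(27))
Cohesion contribution = 0.579015
Friction contribution = tan(35)/tan(27) = 1.37423
Fs = 0.579015 + 1.37423
Fs = 1.953


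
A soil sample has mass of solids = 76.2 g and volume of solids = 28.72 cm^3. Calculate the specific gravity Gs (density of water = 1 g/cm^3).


Using Gs = m_s / (V_s * rho_w)
Since rho_w = 1 g/cm^3:
Gs = 76.2 / 28.72
Gs = 2.653


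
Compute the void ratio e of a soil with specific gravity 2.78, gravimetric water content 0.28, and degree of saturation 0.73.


Using the relation e = Gs * w / S
e = 2.78 * 0.28 / 0.73
e = 1.0663


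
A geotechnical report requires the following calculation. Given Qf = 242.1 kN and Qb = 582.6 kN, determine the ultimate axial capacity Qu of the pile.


Using Qu = Qf + Qb
Qu = 242.1 + 582.6
Qu = 824.7 kN


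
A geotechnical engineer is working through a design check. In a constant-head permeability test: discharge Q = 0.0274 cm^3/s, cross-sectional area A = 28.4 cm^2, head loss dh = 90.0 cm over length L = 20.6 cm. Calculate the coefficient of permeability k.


Compute hydraulic gradient:
i = dh / L = 90.0 / 20.6 = 4.36893
Then apply Darcy's law:
k = Q / (A * i)
k = 0.0274 / (28.4 * 4.36893)
k = 0.0274 / 124.078
k = 0.000221 cm/s


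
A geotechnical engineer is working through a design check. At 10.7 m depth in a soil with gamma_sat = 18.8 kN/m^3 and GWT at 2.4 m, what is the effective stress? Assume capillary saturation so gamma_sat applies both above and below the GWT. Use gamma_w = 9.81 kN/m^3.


Total stress = gamma_sat * depth
sigma = 18.8 * 10.7 = 201.16 kPa
Pore water pressure u = gamma_w * (depth - d_wt)
u = 9.81 * (10.7 - 2.4) = 81.423 kPa
Effective stress = sigma - u
sigma' = 201.16 - 81.423 = 119.74 kPa


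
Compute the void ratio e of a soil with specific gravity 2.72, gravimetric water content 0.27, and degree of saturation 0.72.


Using the relation e = Gs * w / S
e = 2.72 * 0.27 / 0.72
e = 1.02


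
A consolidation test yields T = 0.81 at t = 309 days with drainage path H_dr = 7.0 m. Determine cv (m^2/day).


Using cv = T * H_dr^2 / t
H_dr^2 = 7.0^2 = 49.0
cv = 0.81 * 49.0 / 309
cv = 0.12845 m^2/day


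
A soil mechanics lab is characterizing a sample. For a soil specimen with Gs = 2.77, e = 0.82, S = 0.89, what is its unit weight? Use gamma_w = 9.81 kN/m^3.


Using gamma = gamma_w * (Gs + S*e) / (1 + e)
Numerator: Gs + S*e = 2.77 + 0.89*0.82 = 3.4998
Denominator: 1 + e = 1 + 0.82 = 1.82
gamma = 9.81 * 3.4998 / 1.82
gamma = 18.864 kN/m^3


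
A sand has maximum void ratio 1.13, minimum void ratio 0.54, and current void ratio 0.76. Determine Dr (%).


Result: 62.71 %

Derivation:
Using Dr = (e_max - e) / (e_max - e_min) * 100
e_max - e = 1.13 - 0.76 = 0.37
e_max - e_min = 1.13 - 0.54 = 0.59
Dr = 0.37 / 0.59 * 100
Dr = 62.71 %


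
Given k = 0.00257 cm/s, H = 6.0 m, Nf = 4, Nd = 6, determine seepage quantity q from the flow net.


Result: 0.0001028 m^3/s per m

Derivation:
Convert k to m/s for unit consistency with H:
k = 0.00257 cm/s = 0.00257 / 100 m/s = 2.57e-05 m/s
Using q = k * H * Nf / Nd
Nf / Nd = 4 / 6 = 0.6667
q = 2.57e-05 * 6.0 * 0.6667
q = 0.0001028 m^3/s per m


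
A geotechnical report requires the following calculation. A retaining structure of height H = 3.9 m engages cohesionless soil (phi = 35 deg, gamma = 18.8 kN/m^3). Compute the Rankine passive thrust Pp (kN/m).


Result: 527.6 kN/m

Derivation:
Compute passive earth pressure coefficient:
Kp = tan^2(45 + phi/2) = tan^2(62.5) = 3.690172
Compute passive force:
Pp = 0.5 * Kp * gamma * H^2
Pp = 0.5 * 3.690172 * 18.8 * 3.9^2
Pp = 527.6 kN/m


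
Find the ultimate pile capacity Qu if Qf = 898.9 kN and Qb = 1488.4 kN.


Result: 2387.3 kN

Derivation:
Using Qu = Qf + Qb
Qu = 898.9 + 1488.4
Qu = 2387.3 kN


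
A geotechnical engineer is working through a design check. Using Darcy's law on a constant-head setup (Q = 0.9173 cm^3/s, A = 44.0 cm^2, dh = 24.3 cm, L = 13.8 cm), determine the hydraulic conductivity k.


Compute hydraulic gradient:
i = dh / L = 24.3 / 13.8 = 1.76087
Then apply Darcy's law:
k = Q / (A * i)
k = 0.9173 / (44.0 * 1.76087)
k = 0.9173 / 77.4783
k = 0.011839 cm/s


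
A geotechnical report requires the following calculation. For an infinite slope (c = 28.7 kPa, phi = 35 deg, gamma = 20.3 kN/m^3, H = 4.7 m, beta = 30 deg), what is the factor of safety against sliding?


Using Fs = c / (gamma*H*sin(beta)*cos(beta)) + tan(phi)/tan(beta)
Cohesion contribution = 28.7 / (20.3*4.7*sin(30)*cos(30))
Cohesion contribution = 0.694684
Friction contribution = tan(35)/tan(30) = 1.2128
Fs = 0.694684 + 1.2128
Fs = 1.907


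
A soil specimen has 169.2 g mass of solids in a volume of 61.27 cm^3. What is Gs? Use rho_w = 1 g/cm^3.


Using Gs = m_s / (V_s * rho_w)
Since rho_w = 1 g/cm^3:
Gs = 169.2 / 61.27
Gs = 2.762


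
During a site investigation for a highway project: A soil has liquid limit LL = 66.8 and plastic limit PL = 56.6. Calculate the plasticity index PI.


Result: 10.2

Derivation:
Using PI = LL - PL
PI = 66.8 - 56.6
PI = 10.2


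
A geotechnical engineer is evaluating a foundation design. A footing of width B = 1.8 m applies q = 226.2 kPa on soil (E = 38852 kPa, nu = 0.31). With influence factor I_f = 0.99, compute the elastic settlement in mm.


Using Se = q * B * (1 - nu^2) * I_f / E
1 - nu^2 = 1 - 0.31^2 = 0.9039
Se = 226.2 * 1.8 * 0.9039 * 0.99 / 38852
Se = 0.009378 m
Convert to mm: Se = 0.009378 * 1000 = 9.378 mm


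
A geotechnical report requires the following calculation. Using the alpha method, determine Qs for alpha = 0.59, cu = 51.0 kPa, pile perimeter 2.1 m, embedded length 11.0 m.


Using Qs = alpha * cu * perimeter * L
Qs = 0.59 * 51.0 * 2.1 * 11.0
Qs = 695.08 kN


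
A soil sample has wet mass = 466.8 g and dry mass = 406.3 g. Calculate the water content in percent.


Using w = (m_wet - m_dry) / m_dry * 100
m_wet - m_dry = 466.8 - 406.3 = 60.5 g
w = 60.5 / 406.3 * 100
w = 14.89 %


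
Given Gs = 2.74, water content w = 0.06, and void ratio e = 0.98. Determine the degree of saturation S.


Using S = Gs * w / e
S = 2.74 * 0.06 / 0.98
S = 0.1678


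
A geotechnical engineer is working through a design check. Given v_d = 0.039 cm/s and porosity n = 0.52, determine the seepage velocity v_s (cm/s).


Using v_s = v_d / n
v_s = 0.039 / 0.52
v_s = 0.075 cm/s


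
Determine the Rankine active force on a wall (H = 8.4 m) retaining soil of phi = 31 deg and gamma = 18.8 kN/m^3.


Result: 212.31 kN/m

Derivation:
Compute active earth pressure coefficient:
Ka = tan^2(45 - phi/2) = tan^2(29.5) = 0.320099
Compute active force:
Pa = 0.5 * Ka * gamma * H^2
Pa = 0.5 * 0.320099 * 18.8 * 8.4^2
Pa = 212.31 kN/m


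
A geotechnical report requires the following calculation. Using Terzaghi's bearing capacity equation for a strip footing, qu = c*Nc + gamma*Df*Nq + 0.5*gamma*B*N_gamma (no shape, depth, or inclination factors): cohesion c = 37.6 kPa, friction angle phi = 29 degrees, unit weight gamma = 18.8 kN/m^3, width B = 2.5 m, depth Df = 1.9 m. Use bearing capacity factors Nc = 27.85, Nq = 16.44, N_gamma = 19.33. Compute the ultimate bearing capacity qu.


Result: 2088.65 kPa

Derivation:
Compute qu = c*Nc + gamma*Df*Nq + 0.5*gamma*B*N_gamma
Term 1: 37.6 * 27.85 = 1047.16
Term 2: 18.8 * 1.9 * 16.44 = 587.2368
Term 3: 0.5 * 18.8 * 2.5 * 19.33 = 454.255
qu = 1047.16 + 587.2368 + 454.255
qu = 2088.65 kPa


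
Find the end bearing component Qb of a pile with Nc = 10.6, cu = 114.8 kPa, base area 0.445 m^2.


Result: 541.51 kN

Derivation:
Using Qb = Nc * cu * Ab
Qb = 10.6 * 114.8 * 0.445
Qb = 541.51 kN


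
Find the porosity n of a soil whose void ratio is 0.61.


Result: 0.3789

Derivation:
Using the relation n = e / (1 + e)
n = 0.61 / (1 + 0.61)
n = 0.61 / 1.61
n = 0.3789


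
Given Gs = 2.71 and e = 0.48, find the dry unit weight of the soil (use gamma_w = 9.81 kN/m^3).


Using gamma_d = Gs * gamma_w / (1 + e)
gamma_d = 2.71 * 9.81 / (1 + 0.48)
gamma_d = 2.71 * 9.81 / 1.48
gamma_d = 17.963 kN/m^3


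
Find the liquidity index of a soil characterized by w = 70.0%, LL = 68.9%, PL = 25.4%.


First compute the plasticity index:
PI = LL - PL = 68.9 - 25.4 = 43.5
Then compute the liquidity index:
LI = (w - PL) / PI
LI = (70.0 - 25.4) / 43.5
LI = 1.025


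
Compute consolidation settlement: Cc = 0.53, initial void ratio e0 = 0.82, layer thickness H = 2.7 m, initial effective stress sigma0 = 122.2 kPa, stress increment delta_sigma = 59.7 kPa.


Using Sc = Cc * H / (1 + e0) * log10((sigma0 + delta_sigma) / sigma0)
Stress ratio = (122.2 + 59.7) / 122.2 = 1.48854
log10(1.48854) = 0.172761
Cc * H / (1 + e0) = 0.53 * 2.7 / (1 + 0.82) = 0.786264
Sc = 0.786264 * 0.172761
Sc = 0.1358 m


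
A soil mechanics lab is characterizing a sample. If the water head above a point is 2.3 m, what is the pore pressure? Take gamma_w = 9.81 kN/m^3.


Using u = gamma_w * h_w
u = 9.81 * 2.3
u = 22.56 kPa


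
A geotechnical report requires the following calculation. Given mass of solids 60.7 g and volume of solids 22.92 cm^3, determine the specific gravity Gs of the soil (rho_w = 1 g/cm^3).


Using Gs = m_s / (V_s * rho_w)
Since rho_w = 1 g/cm^3:
Gs = 60.7 / 22.92
Gs = 2.648


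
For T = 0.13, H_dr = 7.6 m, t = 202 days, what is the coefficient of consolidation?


Using cv = T * H_dr^2 / t
H_dr^2 = 7.6^2 = 57.76
cv = 0.13 * 57.76 / 202
cv = 0.03717 m^2/day


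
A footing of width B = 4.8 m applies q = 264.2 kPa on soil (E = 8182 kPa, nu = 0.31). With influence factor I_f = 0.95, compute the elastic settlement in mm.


Using Se = q * B * (1 - nu^2) * I_f / E
1 - nu^2 = 1 - 0.31^2 = 0.9039
Se = 264.2 * 4.8 * 0.9039 * 0.95 / 8182
Se = 0.133094 m
Convert to mm: Se = 0.133094 * 1000 = 133.094 mm


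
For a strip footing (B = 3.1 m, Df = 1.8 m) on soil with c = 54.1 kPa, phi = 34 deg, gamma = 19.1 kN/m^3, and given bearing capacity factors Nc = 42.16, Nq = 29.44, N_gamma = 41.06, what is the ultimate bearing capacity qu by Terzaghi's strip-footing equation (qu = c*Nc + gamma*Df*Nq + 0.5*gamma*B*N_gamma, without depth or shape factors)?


Compute qu = c*Nc + gamma*Df*Nq + 0.5*gamma*B*N_gamma
Term 1: 54.1 * 42.16 = 2280.856
Term 2: 19.1 * 1.8 * 29.44 = 1012.1472
Term 3: 0.5 * 19.1 * 3.1 * 41.06 = 1215.5813
qu = 2280.856 + 1012.1472 + 1215.5813
qu = 4508.58 kPa


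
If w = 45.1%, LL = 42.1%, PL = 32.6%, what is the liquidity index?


First compute the plasticity index:
PI = LL - PL = 42.1 - 32.6 = 9.5
Then compute the liquidity index:
LI = (w - PL) / PI
LI = (45.1 - 32.6) / 9.5
LI = 1.316


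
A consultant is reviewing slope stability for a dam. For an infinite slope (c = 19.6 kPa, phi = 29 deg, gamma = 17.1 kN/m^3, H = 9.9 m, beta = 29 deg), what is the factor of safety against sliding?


Using Fs = c / (gamma*H*sin(beta)*cos(beta)) + tan(phi)/tan(beta)
Cohesion contribution = 19.6 / (17.1*9.9*sin(29)*cos(29))
Cohesion contribution = 0.273045
Friction contribution = tan(29)/tan(29) = 1
Fs = 0.273045 + 1
Fs = 1.273


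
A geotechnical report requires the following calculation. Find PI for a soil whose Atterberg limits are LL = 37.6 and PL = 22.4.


Using PI = LL - PL
PI = 37.6 - 22.4
PI = 15.2


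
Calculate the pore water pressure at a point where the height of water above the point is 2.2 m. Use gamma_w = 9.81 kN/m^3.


Using u = gamma_w * h_w
u = 9.81 * 2.2
u = 21.58 kPa


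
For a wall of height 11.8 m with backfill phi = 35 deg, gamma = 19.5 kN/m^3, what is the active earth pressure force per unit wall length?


Compute active earth pressure coefficient:
Ka = tan^2(45 - phi/2) = tan^2(27.5) = 0.27099
Compute active force:
Pa = 0.5 * Ka * gamma * H^2
Pa = 0.5 * 0.27099 * 19.5 * 11.8^2
Pa = 367.89 kN/m


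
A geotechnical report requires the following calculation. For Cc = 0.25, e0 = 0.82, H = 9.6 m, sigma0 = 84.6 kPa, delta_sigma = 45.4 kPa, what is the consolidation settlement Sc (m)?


Result: 0.246 m

Derivation:
Using Sc = Cc * H / (1 + e0) * log10((sigma0 + delta_sigma) / sigma0)
Stress ratio = (84.6 + 45.4) / 84.6 = 1.53664
log10(1.53664) = 0.186573
Cc * H / (1 + e0) = 0.25 * 9.6 / (1 + 0.82) = 1.31868
Sc = 1.31868 * 0.186573
Sc = 0.246 m


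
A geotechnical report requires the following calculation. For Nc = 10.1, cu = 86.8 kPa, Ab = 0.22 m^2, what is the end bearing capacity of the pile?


Result: 192.87 kN

Derivation:
Using Qb = Nc * cu * Ab
Qb = 10.1 * 86.8 * 0.22
Qb = 192.87 kN


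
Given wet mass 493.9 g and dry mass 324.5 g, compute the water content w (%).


Using w = (m_wet - m_dry) / m_dry * 100
m_wet - m_dry = 493.9 - 324.5 = 169.4 g
w = 169.4 / 324.5 * 100
w = 52.2 %


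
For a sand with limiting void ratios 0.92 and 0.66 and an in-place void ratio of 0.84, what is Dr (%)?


Result: 30.77 %

Derivation:
Using Dr = (e_max - e) / (e_max - e_min) * 100
e_max - e = 0.92 - 0.84 = 0.08
e_max - e_min = 0.92 - 0.66 = 0.26
Dr = 0.08 / 0.26 * 100
Dr = 30.77 %


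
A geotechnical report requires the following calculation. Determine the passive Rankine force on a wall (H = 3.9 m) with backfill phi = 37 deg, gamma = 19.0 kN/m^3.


Compute passive earth pressure coefficient:
Kp = tan^2(45 + phi/2) = tan^2(63.5) = 4.022791
Compute passive force:
Pp = 0.5 * Kp * gamma * H^2
Pp = 0.5 * 4.022791 * 19.0 * 3.9^2
Pp = 581.27 kN/m


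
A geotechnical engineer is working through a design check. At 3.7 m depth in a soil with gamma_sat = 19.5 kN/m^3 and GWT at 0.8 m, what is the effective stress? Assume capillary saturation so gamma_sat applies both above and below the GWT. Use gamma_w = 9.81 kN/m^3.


Result: 43.7 kPa

Derivation:
Total stress = gamma_sat * depth
sigma = 19.5 * 3.7 = 72.15 kPa
Pore water pressure u = gamma_w * (depth - d_wt)
u = 9.81 * (3.7 - 0.8) = 28.449 kPa
Effective stress = sigma - u
sigma' = 72.15 - 28.449 = 43.7 kPa


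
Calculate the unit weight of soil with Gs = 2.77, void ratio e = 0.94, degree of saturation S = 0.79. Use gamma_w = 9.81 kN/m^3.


Using gamma = gamma_w * (Gs + S*e) / (1 + e)
Numerator: Gs + S*e = 2.77 + 0.79*0.94 = 3.5126
Denominator: 1 + e = 1 + 0.94 = 1.94
gamma = 9.81 * 3.5126 / 1.94
gamma = 17.762 kN/m^3


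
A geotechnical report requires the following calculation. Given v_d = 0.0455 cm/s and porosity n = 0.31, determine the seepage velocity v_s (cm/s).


Using v_s = v_d / n
v_s = 0.0455 / 0.31
v_s = 0.14677 cm/s


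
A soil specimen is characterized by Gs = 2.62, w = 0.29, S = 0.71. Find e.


Using the relation e = Gs * w / S
e = 2.62 * 0.29 / 0.71
e = 1.0701


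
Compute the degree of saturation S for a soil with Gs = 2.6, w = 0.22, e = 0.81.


Using S = Gs * w / e
S = 2.6 * 0.22 / 0.81
S = 0.7062


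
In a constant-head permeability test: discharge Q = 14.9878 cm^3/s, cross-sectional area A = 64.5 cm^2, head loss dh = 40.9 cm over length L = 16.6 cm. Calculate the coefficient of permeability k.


Result: 0.094311 cm/s

Derivation:
Compute hydraulic gradient:
i = dh / L = 40.9 / 16.6 = 2.46386
Then apply Darcy's law:
k = Q / (A * i)
k = 14.9878 / (64.5 * 2.46386)
k = 14.9878 / 158.919
k = 0.094311 cm/s


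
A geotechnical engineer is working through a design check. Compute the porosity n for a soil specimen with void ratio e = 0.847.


Using the relation n = e / (1 + e)
n = 0.847 / (1 + 0.847)
n = 0.847 / 1.847
n = 0.4586


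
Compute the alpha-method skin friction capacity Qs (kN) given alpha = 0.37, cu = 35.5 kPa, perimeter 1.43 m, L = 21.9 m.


Using Qs = alpha * cu * perimeter * L
Qs = 0.37 * 35.5 * 1.43 * 21.9
Qs = 411.35 kN


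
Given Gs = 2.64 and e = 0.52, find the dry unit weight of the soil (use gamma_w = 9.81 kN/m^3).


Using gamma_d = Gs * gamma_w / (1 + e)
gamma_d = 2.64 * 9.81 / (1 + 0.52)
gamma_d = 2.64 * 9.81 / 1.52
gamma_d = 17.038 kN/m^3


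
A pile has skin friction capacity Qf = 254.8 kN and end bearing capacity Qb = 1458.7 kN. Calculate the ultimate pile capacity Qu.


Result: 1713.5 kN

Derivation:
Using Qu = Qf + Qb
Qu = 254.8 + 1458.7
Qu = 1713.5 kN


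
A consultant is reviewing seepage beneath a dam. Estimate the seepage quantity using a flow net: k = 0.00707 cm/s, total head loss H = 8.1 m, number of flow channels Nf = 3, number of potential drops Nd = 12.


Result: 0.0001432 m^3/s per m

Derivation:
Convert k to m/s for unit consistency with H:
k = 0.00707 cm/s = 0.00707 / 100 m/s = 7.07e-05 m/s
Using q = k * H * Nf / Nd
Nf / Nd = 3 / 12 = 0.25
q = 7.07e-05 * 8.1 * 0.25
q = 0.0001432 m^3/s per m


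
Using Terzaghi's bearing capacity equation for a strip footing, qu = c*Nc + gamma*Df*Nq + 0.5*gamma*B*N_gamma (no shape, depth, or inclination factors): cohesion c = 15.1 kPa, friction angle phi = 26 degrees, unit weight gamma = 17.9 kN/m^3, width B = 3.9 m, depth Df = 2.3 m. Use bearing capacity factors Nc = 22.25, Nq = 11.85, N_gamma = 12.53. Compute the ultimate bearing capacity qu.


Result: 1261.2 kPa

Derivation:
Compute qu = c*Nc + gamma*Df*Nq + 0.5*gamma*B*N_gamma
Term 1: 15.1 * 22.25 = 335.975
Term 2: 17.9 * 2.3 * 11.85 = 487.8645
Term 3: 0.5 * 17.9 * 3.9 * 12.53 = 437.35965
qu = 335.975 + 487.8645 + 437.35965
qu = 1261.2 kPa


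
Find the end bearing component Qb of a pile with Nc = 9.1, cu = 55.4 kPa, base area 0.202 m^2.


Using Qb = Nc * cu * Ab
Qb = 9.1 * 55.4 * 0.202
Qb = 101.84 kN


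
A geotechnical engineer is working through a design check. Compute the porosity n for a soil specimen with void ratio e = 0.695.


Using the relation n = e / (1 + e)
n = 0.695 / (1 + 0.695)
n = 0.695 / 1.695
n = 0.41


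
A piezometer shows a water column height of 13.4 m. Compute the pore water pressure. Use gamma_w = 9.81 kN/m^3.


Result: 131.45 kPa

Derivation:
Using u = gamma_w * h_w
u = 9.81 * 13.4
u = 131.45 kPa


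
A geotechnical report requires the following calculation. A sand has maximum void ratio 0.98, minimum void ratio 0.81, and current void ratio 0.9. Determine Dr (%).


Result: 47.06 %

Derivation:
Using Dr = (e_max - e) / (e_max - e_min) * 100
e_max - e = 0.98 - 0.9 = 0.08
e_max - e_min = 0.98 - 0.81 = 0.17
Dr = 0.08 / 0.17 * 100
Dr = 47.06 %


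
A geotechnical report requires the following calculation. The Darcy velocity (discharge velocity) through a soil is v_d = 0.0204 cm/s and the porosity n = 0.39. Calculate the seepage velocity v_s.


Using v_s = v_d / n
v_s = 0.0204 / 0.39
v_s = 0.05231 cm/s


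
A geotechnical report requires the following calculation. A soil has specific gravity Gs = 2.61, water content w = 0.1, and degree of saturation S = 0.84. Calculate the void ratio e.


Result: 0.3107

Derivation:
Using the relation e = Gs * w / S
e = 2.61 * 0.1 / 0.84
e = 0.3107


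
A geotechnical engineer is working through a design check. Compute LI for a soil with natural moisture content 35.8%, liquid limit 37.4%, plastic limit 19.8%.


First compute the plasticity index:
PI = LL - PL = 37.4 - 19.8 = 17.6
Then compute the liquidity index:
LI = (w - PL) / PI
LI = (35.8 - 19.8) / 17.6
LI = 0.909


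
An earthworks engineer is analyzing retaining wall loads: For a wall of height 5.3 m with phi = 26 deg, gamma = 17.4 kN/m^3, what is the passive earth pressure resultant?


Result: 625.88 kN/m

Derivation:
Compute passive earth pressure coefficient:
Kp = tan^2(45 + phi/2) = tan^2(58.0) = 2.561071
Compute passive force:
Pp = 0.5 * Kp * gamma * H^2
Pp = 0.5 * 2.561071 * 17.4 * 5.3^2
Pp = 625.88 kN/m


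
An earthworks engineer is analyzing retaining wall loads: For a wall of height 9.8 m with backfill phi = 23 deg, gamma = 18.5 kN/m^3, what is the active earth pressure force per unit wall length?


Result: 389.19 kN/m

Derivation:
Compute active earth pressure coefficient:
Ka = tan^2(45 - phi/2) = tan^2(33.5) = 0.438092
Compute active force:
Pa = 0.5 * Ka * gamma * H^2
Pa = 0.5 * 0.438092 * 18.5 * 9.8^2
Pa = 389.19 kN/m


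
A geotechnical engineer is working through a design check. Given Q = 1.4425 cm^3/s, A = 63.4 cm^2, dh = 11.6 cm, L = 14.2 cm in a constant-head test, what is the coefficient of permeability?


Compute hydraulic gradient:
i = dh / L = 11.6 / 14.2 = 0.816901
Then apply Darcy's law:
k = Q / (A * i)
k = 1.4425 / (63.4 * 0.816901)
k = 1.4425 / 51.7915
k = 0.027852 cm/s


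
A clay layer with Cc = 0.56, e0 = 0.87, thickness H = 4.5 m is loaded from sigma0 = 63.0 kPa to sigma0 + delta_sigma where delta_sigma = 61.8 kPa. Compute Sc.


Result: 0.4001 m

Derivation:
Using Sc = Cc * H / (1 + e0) * log10((sigma0 + delta_sigma) / sigma0)
Stress ratio = (63.0 + 61.8) / 63.0 = 1.98095
log10(1.98095) = 0.296874
Cc * H / (1 + e0) = 0.56 * 4.5 / (1 + 0.87) = 1.34759
Sc = 1.34759 * 0.296874
Sc = 0.4001 m


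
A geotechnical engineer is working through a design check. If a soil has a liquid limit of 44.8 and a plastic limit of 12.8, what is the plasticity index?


Result: 32.0

Derivation:
Using PI = LL - PL
PI = 44.8 - 12.8
PI = 32.0


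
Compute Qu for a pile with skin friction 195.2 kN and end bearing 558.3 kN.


Using Qu = Qf + Qb
Qu = 195.2 + 558.3
Qu = 753.5 kN


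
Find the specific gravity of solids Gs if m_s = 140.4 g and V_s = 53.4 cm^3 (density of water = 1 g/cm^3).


Using Gs = m_s / (V_s * rho_w)
Since rho_w = 1 g/cm^3:
Gs = 140.4 / 53.4
Gs = 2.629


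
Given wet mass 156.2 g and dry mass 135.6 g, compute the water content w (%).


Using w = (m_wet - m_dry) / m_dry * 100
m_wet - m_dry = 156.2 - 135.6 = 20.6 g
w = 20.6 / 135.6 * 100
w = 15.19 %


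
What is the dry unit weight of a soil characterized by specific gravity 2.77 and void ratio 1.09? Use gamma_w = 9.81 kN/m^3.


Using gamma_d = Gs * gamma_w / (1 + e)
gamma_d = 2.77 * 9.81 / (1 + 1.09)
gamma_d = 2.77 * 9.81 / 2.09
gamma_d = 13.002 kN/m^3


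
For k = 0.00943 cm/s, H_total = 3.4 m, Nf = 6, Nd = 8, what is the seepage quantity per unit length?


Convert k to m/s for unit consistency with H:
k = 0.00943 cm/s = 0.00943 / 100 m/s = 9.43e-05 m/s
Using q = k * H * Nf / Nd
Nf / Nd = 6 / 8 = 0.75
q = 9.43e-05 * 3.4 * 0.75
q = 0.0002405 m^3/s per m


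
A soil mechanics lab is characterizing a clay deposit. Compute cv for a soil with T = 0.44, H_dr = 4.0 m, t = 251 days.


Using cv = T * H_dr^2 / t
H_dr^2 = 4.0^2 = 16.0
cv = 0.44 * 16.0 / 251
cv = 0.02805 m^2/day


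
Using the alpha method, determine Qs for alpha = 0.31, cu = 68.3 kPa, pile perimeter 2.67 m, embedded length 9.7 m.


Using Qs = alpha * cu * perimeter * L
Qs = 0.31 * 68.3 * 2.67 * 9.7
Qs = 548.36 kN


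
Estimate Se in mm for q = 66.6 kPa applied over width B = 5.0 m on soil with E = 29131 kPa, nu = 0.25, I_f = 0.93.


Result: 9.967 mm

Derivation:
Using Se = q * B * (1 - nu^2) * I_f / E
1 - nu^2 = 1 - 0.25^2 = 0.9375
Se = 66.6 * 5.0 * 0.9375 * 0.93 / 29131
Se = 0.009967 m
Convert to mm: Se = 0.009967 * 1000 = 9.967 mm


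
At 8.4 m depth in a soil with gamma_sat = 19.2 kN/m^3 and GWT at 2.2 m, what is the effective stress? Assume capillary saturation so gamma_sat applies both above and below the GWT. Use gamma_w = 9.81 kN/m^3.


Result: 100.46 kPa

Derivation:
Total stress = gamma_sat * depth
sigma = 19.2 * 8.4 = 161.28 kPa
Pore water pressure u = gamma_w * (depth - d_wt)
u = 9.81 * (8.4 - 2.2) = 60.822 kPa
Effective stress = sigma - u
sigma' = 161.28 - 60.822 = 100.46 kPa


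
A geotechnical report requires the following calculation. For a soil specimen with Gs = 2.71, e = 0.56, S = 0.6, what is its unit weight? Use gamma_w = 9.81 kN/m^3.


Result: 19.155 kN/m^3

Derivation:
Using gamma = gamma_w * (Gs + S*e) / (1 + e)
Numerator: Gs + S*e = 2.71 + 0.6*0.56 = 3.046
Denominator: 1 + e = 1 + 0.56 = 1.56
gamma = 9.81 * 3.046 / 1.56
gamma = 19.155 kN/m^3


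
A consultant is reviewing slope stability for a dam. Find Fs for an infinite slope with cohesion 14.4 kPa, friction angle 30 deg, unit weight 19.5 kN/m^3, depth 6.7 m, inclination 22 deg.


Using Fs = c / (gamma*H*sin(beta)*cos(beta)) + tan(phi)/tan(beta)
Cohesion contribution = 14.4 / (19.5*6.7*sin(22)*cos(22))
Cohesion contribution = 0.31733
Friction contribution = tan(30)/tan(22) = 1.42899
Fs = 0.31733 + 1.42899
Fs = 1.746


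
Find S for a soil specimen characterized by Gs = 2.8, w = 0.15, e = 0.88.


Using S = Gs * w / e
S = 2.8 * 0.15 / 0.88
S = 0.4773


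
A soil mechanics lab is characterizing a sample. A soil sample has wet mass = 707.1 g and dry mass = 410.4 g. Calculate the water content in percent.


Result: 72.3 %

Derivation:
Using w = (m_wet - m_dry) / m_dry * 100
m_wet - m_dry = 707.1 - 410.4 = 296.7 g
w = 296.7 / 410.4 * 100
w = 72.3 %


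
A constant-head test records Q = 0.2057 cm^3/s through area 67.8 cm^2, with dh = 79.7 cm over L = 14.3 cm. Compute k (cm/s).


Compute hydraulic gradient:
i = dh / L = 79.7 / 14.3 = 5.57343
Then apply Darcy's law:
k = Q / (A * i)
k = 0.2057 / (67.8 * 5.57343)
k = 0.2057 / 377.878
k = 0.000544 cm/s
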